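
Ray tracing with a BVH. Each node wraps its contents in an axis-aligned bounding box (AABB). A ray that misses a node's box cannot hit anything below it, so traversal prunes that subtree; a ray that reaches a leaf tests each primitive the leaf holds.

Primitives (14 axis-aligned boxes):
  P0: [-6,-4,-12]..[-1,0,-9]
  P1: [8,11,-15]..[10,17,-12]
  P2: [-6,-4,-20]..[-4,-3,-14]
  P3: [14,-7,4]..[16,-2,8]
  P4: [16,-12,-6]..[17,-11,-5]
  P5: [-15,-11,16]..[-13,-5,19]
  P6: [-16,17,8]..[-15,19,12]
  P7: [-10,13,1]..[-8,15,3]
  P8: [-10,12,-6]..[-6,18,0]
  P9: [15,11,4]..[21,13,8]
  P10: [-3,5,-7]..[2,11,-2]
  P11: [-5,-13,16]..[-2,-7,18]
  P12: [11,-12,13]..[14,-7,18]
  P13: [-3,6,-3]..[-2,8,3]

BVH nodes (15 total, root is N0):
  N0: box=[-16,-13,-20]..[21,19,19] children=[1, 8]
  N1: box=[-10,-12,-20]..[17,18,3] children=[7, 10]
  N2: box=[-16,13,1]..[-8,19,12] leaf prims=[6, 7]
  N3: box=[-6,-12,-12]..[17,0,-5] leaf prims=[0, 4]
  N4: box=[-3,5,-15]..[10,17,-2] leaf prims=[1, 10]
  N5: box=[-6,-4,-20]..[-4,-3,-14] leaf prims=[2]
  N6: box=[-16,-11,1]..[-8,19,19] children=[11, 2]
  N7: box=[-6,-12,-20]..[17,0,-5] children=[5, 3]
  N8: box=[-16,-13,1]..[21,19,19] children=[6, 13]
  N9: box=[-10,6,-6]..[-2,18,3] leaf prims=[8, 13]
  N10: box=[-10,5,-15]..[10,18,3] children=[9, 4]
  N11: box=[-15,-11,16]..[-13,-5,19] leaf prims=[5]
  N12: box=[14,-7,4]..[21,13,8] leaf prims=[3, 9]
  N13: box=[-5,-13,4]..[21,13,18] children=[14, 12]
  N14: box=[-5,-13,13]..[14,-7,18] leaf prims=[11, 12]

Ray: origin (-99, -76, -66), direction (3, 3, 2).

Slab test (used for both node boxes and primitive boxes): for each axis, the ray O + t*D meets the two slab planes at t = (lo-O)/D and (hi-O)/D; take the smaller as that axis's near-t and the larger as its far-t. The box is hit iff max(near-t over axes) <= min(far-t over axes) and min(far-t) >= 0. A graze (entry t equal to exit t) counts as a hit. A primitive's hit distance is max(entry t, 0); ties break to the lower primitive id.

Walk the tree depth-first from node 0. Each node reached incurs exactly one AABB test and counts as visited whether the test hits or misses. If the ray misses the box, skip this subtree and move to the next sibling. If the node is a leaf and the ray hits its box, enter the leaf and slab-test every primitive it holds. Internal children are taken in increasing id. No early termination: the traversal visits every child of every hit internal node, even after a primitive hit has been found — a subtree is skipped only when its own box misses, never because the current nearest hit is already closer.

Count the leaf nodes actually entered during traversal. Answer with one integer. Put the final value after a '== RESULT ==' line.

Walk:
N0 x:[83/3,40] y:[21,95/3] z:[23,85/2] -> hit [83/3,95/3], descend [1, 8]
  N1 x:[89/3,116/3] y:[64/3,94/3] z:[23,69/2] -> hit [89/3,94/3], descend [7, 10]
    N7 x:[31,116/3] y:[64/3,76/3] z:[23,61/2] -> miss, prune
    N10 x:[89/3,109/3] y:[27,94/3] z:[51/2,69/2] -> hit [89/3,94/3], descend [4, 9]
      N4 x:[32,109/3] y:[27,31] z:[51/2,32] -> miss, prune
      N9 x:[89/3,97/3] y:[82/3,94/3] z:[30,69/2] -> hit [30,94/3] leaf, test {P8@t=30, P13(miss)}
  N8 x:[83/3,40] y:[21,95/3] z:[67/2,85/2] -> miss, prune

order=[0, 1, 7, 10, 4, 9, 8]  |boxes|=7  |leaves|=1  hit=P8

== RESULT ==
1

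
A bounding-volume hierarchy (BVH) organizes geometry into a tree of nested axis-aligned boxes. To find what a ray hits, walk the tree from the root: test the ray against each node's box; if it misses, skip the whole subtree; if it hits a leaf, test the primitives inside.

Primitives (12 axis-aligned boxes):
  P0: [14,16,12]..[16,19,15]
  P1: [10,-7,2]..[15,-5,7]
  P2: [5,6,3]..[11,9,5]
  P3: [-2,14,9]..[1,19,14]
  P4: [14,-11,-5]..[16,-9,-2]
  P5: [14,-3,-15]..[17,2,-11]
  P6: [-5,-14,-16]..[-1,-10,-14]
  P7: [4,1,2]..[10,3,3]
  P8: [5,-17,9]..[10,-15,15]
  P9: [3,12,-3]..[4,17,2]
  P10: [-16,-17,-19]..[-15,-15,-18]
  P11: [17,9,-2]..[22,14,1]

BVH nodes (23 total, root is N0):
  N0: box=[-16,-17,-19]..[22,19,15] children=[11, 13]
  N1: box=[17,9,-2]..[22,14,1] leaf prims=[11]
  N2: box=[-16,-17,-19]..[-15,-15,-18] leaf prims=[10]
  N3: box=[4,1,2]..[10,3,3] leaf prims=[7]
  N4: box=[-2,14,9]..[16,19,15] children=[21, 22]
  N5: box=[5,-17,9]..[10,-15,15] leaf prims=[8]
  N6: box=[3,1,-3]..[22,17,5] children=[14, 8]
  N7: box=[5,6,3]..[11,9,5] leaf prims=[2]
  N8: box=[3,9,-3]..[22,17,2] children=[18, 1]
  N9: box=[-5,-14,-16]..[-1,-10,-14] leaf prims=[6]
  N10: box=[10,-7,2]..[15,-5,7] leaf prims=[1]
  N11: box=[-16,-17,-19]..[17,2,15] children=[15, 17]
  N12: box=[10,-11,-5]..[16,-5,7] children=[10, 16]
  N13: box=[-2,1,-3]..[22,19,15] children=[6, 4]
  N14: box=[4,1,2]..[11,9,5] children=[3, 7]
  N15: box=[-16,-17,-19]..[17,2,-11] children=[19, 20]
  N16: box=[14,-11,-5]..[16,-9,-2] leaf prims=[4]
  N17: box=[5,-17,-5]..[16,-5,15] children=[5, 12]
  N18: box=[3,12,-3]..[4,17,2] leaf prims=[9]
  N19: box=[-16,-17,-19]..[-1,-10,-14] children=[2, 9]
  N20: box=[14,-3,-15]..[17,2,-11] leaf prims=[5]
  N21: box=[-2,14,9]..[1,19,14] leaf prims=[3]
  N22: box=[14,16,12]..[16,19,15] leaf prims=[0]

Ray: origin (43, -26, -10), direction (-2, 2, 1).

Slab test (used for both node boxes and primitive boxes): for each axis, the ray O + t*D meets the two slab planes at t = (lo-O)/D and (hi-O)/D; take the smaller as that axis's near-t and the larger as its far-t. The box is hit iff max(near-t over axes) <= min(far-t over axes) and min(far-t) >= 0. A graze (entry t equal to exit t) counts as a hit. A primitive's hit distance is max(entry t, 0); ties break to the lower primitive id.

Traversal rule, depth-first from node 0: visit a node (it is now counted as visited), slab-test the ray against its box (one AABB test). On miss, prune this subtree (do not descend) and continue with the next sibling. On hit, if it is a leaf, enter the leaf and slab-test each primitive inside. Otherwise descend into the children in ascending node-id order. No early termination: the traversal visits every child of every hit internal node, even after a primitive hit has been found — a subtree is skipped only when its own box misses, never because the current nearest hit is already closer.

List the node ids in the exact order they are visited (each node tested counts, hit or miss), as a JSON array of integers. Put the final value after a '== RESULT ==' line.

Traverse from the root:
N0 x:[21/2,59/2] y:[9/2,45/2] z:[-9,25] -> hit [21/2,45/2], descend [11, 13]
  N11 x:[13,59/2] y:[9/2,14] z:[-9,25] -> hit [13,14], descend [15, 17]
    N15 x:[13,59/2] y:[9/2,14] z:[-9,-1] -> miss, prune
    N17 x:[27/2,19] y:[9/2,21/2] z:[5,25] -> miss, prune
  N13 x:[21/2,45/2] y:[27/2,45/2] z:[7,25] -> hit [27/2,45/2], descend [4, 6]
    N4 x:[27/2,45/2] y:[20,45/2] z:[19,25] -> hit [20,45/2], descend [21, 22]
      N21 x:[21,45/2] y:[20,45/2] z:[19,24] -> hit [21,45/2] leaf, test {P3@t=21}
      N22 x:[27/2,29/2] y:[21,45/2] z:[22,25] -> miss, prune
    N6 x:[21/2,20] y:[27/2,43/2] z:[7,15] -> hit [27/2,15], descend [8, 14]
      N8 x:[21/2,20] y:[35/2,43/2] z:[7,12] -> miss, prune
      N14 x:[16,39/2] y:[27/2,35/2] z:[12,15] -> miss, prune

order=[0, 11, 15, 17, 13, 4, 21, 22, 6, 8, 14]  |boxes|=11  |leaves|=1  hit=P3

== RESULT ==
[0, 11, 15, 17, 13, 4, 21, 22, 6, 8, 14]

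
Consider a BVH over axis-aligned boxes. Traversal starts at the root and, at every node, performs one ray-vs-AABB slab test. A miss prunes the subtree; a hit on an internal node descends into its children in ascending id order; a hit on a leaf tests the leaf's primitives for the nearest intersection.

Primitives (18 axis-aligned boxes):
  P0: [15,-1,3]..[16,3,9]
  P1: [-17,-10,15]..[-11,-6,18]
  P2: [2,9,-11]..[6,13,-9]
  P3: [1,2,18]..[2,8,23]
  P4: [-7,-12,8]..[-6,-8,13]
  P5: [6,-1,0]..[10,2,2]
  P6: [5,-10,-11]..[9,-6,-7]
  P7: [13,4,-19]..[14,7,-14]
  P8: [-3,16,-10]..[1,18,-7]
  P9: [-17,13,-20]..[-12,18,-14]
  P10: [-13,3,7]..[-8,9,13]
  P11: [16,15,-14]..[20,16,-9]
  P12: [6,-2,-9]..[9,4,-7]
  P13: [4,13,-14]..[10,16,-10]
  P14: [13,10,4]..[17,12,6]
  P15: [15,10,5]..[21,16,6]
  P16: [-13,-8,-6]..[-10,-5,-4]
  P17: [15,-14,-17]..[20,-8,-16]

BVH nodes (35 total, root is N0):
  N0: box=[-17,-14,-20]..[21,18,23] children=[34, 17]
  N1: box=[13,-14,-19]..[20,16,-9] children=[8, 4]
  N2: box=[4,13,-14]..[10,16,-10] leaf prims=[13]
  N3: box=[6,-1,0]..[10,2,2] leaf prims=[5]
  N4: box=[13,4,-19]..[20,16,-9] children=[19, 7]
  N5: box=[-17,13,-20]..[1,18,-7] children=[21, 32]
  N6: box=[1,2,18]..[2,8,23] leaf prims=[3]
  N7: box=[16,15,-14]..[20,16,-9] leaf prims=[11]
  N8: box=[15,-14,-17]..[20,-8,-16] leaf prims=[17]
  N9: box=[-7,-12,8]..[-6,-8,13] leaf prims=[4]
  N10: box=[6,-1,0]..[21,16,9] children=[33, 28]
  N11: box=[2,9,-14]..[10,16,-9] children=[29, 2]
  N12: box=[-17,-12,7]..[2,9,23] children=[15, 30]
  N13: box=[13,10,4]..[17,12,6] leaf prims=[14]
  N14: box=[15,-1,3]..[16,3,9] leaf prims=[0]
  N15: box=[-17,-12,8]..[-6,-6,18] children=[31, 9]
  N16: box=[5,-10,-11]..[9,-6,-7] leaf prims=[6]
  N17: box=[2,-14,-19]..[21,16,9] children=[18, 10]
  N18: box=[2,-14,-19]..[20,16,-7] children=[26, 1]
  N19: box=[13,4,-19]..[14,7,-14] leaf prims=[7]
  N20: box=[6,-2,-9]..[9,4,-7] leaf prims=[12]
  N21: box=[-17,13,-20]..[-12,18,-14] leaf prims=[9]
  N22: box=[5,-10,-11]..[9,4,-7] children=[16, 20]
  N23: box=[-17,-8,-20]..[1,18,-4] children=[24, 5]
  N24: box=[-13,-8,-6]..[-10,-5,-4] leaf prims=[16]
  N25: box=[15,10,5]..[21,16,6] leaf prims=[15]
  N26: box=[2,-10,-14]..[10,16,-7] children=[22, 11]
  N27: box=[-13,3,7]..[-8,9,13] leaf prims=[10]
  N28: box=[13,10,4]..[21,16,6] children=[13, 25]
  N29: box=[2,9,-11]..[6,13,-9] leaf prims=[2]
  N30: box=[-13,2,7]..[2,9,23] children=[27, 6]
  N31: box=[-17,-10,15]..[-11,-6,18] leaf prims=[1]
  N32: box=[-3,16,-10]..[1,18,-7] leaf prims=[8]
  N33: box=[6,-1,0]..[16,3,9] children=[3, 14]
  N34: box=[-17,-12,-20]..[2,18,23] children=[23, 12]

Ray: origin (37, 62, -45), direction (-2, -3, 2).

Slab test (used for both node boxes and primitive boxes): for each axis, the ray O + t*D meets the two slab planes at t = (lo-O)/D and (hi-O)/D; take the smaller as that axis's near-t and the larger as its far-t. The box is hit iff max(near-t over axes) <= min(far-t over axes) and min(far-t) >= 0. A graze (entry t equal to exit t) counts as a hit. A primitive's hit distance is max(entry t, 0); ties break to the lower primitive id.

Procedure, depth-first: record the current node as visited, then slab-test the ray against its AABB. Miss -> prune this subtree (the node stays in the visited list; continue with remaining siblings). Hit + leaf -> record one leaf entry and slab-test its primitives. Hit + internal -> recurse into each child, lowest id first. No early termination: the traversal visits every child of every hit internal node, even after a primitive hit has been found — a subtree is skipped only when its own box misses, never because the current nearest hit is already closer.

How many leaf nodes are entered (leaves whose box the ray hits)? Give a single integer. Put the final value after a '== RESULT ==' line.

Trace the traversal:
N0 x:[8,27] y:[44/3,76/3] z:[25/2,34] -> hit [44/3,76/3], descend [17, 34]
  N17 x:[8,35/2] y:[46/3,76/3] z:[13,27] -> hit [46/3,35/2], descend [10, 18]
    N10 x:[8,31/2] y:[46/3,21] z:[45/2,27] -> miss, prune
    N18 x:[17/2,35/2] y:[46/3,76/3] z:[13,19] -> hit [46/3,35/2], descend [1, 26]
      N1 x:[17/2,12] y:[46/3,76/3] z:[13,18] -> miss, prune
      N26 x:[27/2,35/2] y:[46/3,24] z:[31/2,19] -> hit [31/2,35/2], descend [11, 22]
        N11 x:[27/2,35/2] y:[46/3,53/3] z:[31/2,18] -> hit [31/2,35/2], descend [2, 29]
          N2 x:[27/2,33/2] y:[46/3,49/3] z:[31/2,35/2] -> hit [31/2,49/3] leaf, test {P13@t=31/2}
          N29 x:[31/2,35/2] y:[49/3,53/3] z:[17,18] -> hit [17,35/2] leaf, test {P2@t=17}
        N22 x:[14,16] y:[58/3,24] z:[17,19] -> miss, prune
  N34 x:[35/2,27] y:[44/3,74/3] z:[25/2,34] -> hit [35/2,74/3], descend [12, 23]
    N12 x:[35/2,27] y:[53/3,74/3] z:[26,34] -> miss, prune
    N23 x:[18,27] y:[44/3,70/3] z:[25/2,41/2] -> hit [18,41/2], descend [5, 24]
      N5 x:[18,27] y:[44/3,49/3] z:[25/2,19] -> miss, prune
      N24 x:[47/2,25] y:[67/3,70/3] z:[39/2,41/2] -> miss, prune

order=[0, 17, 10, 18, 1, 26, 11, 2, 29, 22, 34, 12, 23, 5, 24]  |boxes|=15  |leaves|=2  hit=P13

== RESULT ==
2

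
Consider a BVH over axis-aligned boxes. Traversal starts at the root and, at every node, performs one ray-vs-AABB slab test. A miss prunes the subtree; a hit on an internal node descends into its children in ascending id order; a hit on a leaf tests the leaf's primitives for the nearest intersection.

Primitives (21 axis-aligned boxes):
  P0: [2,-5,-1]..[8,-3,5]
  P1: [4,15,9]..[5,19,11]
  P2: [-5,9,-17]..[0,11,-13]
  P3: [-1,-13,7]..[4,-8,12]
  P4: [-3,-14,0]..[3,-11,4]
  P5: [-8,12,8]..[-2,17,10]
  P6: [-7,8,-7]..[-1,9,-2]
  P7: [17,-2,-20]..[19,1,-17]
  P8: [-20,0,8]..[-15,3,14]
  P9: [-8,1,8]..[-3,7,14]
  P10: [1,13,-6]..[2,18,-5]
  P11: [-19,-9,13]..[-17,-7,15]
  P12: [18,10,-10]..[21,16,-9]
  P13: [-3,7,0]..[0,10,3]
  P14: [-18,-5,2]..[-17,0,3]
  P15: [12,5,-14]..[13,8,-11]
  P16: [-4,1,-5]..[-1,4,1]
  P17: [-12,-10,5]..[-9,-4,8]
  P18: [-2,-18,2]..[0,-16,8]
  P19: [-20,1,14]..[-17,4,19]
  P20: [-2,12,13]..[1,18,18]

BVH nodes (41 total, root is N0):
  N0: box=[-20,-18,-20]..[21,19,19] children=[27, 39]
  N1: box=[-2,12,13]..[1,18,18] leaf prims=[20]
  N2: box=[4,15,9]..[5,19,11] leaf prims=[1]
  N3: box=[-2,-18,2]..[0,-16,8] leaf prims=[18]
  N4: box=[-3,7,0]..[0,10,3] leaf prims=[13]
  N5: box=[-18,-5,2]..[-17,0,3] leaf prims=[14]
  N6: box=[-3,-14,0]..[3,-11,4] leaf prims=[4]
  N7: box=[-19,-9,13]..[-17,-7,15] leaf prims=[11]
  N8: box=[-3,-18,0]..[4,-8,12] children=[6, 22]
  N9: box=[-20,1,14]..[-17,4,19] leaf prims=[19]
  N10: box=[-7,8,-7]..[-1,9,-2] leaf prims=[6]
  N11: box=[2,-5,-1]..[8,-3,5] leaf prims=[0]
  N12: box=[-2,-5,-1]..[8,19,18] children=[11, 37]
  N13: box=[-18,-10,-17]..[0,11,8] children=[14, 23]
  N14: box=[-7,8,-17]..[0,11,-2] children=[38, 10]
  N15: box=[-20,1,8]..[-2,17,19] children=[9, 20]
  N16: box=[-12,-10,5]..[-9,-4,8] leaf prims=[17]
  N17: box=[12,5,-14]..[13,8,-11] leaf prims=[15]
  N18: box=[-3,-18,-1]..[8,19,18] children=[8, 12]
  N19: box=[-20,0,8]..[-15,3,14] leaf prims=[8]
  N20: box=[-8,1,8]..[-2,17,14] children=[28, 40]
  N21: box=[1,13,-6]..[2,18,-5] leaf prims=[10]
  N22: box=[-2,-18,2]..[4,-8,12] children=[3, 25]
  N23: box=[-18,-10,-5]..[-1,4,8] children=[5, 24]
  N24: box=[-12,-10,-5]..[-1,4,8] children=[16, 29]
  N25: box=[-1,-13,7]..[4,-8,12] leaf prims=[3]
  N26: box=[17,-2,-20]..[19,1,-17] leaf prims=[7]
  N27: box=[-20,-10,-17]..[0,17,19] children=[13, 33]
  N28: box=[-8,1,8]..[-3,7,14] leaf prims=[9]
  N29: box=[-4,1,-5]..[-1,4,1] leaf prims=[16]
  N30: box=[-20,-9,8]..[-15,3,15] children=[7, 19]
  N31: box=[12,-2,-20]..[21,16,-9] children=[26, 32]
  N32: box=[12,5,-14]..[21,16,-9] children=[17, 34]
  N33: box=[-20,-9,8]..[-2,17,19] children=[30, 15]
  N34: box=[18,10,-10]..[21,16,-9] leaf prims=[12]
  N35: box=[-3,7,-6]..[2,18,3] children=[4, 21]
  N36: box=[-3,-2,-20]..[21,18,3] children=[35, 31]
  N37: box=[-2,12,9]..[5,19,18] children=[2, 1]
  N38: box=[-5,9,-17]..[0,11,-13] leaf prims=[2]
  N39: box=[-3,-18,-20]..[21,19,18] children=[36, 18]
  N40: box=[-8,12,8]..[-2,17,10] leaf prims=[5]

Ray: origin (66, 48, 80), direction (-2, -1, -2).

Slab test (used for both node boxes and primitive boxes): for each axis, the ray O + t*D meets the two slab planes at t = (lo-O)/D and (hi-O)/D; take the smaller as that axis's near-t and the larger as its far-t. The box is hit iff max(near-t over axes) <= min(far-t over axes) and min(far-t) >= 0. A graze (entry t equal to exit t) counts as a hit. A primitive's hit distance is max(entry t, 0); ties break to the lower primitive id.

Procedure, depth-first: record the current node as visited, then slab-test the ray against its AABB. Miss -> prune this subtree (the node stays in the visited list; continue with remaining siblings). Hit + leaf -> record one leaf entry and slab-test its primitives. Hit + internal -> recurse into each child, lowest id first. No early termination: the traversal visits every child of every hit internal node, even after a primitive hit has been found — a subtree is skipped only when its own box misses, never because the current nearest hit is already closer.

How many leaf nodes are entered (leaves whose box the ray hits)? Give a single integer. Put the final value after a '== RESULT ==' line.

Walk:
N0 x:[45/2,43] y:[29,66] z:[61/2,50] -> hit [61/2,43], descend [27, 39]
  N27 x:[33,43] y:[31,58] z:[61/2,97/2] -> hit [33,43], descend [13, 33]
    N13 x:[33,42] y:[37,58] z:[36,97/2] -> hit [37,42], descend [14, 23]
      N14 x:[33,73/2] y:[37,40] z:[41,97/2] -> miss, prune
      N23 x:[67/2,42] y:[44,58] z:[36,85/2] -> miss, prune
    N33 x:[34,43] y:[31,57] z:[61/2,36] -> hit [34,36], descend [15, 30]
      N15 x:[34,43] y:[31,47] z:[61/2,36] -> hit [34,36], descend [9, 20]
        N9 x:[83/2,43] y:[44,47] z:[61/2,33] -> miss, prune
        N20 x:[34,37] y:[31,47] z:[33,36] -> hit [34,36], descend [28, 40]
          N28 x:[69/2,37] y:[41,47] z:[33,36] -> miss, prune
          N40 x:[34,37] y:[31,36] z:[35,36] -> hit [35,36] leaf, test {P5@t=35}
      N30 x:[81/2,43] y:[45,57] z:[65/2,36] -> miss, prune
  N39 x:[45/2,69/2] y:[29,66] z:[31,50] -> hit [31,69/2], descend [18, 36]
    N18 x:[29,69/2] y:[29,66] z:[31,81/2] -> hit [31,69/2], descend [8, 12]
      N8 x:[31,69/2] y:[56,66] z:[34,40] -> miss, prune
      N12 x:[29,34] y:[29,53] z:[31,81/2] -> hit [31,34], descend [11, 37]
        N11 x:[29,32] y:[51,53] z:[75/2,81/2] -> miss, prune
        N37 x:[61/2,34] y:[29,36] z:[31,71/2] -> hit [31,34], descend [1, 2]
          N1 x:[65/2,34] y:[30,36] z:[31,67/2] -> hit [65/2,67/2] leaf, test {P20@t=65/2}
          N2 x:[61/2,31] y:[29,33] z:[69/2,71/2] -> miss, prune
    N36 x:[45/2,69/2] y:[30,50] z:[77/2,50] -> miss, prune

21 AABB tests over nodes [0, 27, 13, 14, 23, 33, 15, 9, 20, 28, 40, 30, 39, 18, 8, 12, 11, 37, 1, 2, 36]; 2 leaves entered; closest P20.

== RESULT ==
2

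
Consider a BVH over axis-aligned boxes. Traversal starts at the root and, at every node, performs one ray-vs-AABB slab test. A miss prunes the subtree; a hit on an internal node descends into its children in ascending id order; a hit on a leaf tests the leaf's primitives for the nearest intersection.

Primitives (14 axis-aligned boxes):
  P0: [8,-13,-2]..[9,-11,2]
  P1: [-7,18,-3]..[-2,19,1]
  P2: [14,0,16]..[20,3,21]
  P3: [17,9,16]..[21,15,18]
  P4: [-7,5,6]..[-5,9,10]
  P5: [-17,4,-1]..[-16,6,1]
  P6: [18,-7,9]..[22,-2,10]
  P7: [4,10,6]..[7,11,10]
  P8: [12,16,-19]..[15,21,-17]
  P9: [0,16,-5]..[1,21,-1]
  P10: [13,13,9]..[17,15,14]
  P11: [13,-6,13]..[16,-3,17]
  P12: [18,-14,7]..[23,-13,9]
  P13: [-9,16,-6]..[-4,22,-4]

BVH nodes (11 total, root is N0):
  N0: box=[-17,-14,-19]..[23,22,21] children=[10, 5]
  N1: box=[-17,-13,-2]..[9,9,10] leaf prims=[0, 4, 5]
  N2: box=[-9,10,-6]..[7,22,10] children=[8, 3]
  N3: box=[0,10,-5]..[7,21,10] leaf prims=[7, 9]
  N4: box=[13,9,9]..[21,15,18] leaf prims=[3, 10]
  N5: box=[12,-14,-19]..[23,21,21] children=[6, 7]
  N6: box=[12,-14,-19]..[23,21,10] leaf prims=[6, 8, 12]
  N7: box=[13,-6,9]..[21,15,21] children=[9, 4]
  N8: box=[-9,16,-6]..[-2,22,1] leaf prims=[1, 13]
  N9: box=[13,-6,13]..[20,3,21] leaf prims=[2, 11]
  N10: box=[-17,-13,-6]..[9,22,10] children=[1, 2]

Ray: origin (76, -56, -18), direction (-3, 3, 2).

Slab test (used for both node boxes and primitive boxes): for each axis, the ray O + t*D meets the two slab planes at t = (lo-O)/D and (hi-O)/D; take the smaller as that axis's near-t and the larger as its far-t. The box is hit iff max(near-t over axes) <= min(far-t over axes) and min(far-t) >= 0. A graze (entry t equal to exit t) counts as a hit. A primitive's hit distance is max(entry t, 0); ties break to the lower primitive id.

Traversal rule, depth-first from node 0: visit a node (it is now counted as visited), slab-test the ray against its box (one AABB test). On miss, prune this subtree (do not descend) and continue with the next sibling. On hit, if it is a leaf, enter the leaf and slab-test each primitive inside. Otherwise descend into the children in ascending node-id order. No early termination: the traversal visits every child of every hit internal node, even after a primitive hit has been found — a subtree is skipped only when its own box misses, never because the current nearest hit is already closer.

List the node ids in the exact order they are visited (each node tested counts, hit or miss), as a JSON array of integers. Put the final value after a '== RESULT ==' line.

Trace the traversal:
N0 x:[53/3,31] y:[14,26] z:[-1/2,39/2] -> hit [53/3,39/2], descend [5, 10]
  N5 x:[53/3,64/3] y:[14,77/3] z:[-1/2,39/2] -> hit [53/3,39/2], descend [6, 7]
    N6 x:[53/3,64/3] y:[14,77/3] z:[-1/2,14] -> miss, prune
    N7 x:[55/3,21] y:[50/3,71/3] z:[27/2,39/2] -> hit [55/3,39/2], descend [4, 9]
      N4 x:[55/3,21] y:[65/3,71/3] z:[27/2,18] -> miss, prune
      N9 x:[56/3,21] y:[50/3,59/3] z:[31/2,39/2] -> hit [56/3,39/2] leaf, test {P2@t=56/3, P11(miss)}
  N10 x:[67/3,31] y:[43/3,26] z:[6,14] -> miss, prune

order=[0, 5, 6, 7, 4, 9, 10]  |boxes|=7  |leaves|=1  hit=P2

== RESULT ==
[0, 5, 6, 7, 4, 9, 10]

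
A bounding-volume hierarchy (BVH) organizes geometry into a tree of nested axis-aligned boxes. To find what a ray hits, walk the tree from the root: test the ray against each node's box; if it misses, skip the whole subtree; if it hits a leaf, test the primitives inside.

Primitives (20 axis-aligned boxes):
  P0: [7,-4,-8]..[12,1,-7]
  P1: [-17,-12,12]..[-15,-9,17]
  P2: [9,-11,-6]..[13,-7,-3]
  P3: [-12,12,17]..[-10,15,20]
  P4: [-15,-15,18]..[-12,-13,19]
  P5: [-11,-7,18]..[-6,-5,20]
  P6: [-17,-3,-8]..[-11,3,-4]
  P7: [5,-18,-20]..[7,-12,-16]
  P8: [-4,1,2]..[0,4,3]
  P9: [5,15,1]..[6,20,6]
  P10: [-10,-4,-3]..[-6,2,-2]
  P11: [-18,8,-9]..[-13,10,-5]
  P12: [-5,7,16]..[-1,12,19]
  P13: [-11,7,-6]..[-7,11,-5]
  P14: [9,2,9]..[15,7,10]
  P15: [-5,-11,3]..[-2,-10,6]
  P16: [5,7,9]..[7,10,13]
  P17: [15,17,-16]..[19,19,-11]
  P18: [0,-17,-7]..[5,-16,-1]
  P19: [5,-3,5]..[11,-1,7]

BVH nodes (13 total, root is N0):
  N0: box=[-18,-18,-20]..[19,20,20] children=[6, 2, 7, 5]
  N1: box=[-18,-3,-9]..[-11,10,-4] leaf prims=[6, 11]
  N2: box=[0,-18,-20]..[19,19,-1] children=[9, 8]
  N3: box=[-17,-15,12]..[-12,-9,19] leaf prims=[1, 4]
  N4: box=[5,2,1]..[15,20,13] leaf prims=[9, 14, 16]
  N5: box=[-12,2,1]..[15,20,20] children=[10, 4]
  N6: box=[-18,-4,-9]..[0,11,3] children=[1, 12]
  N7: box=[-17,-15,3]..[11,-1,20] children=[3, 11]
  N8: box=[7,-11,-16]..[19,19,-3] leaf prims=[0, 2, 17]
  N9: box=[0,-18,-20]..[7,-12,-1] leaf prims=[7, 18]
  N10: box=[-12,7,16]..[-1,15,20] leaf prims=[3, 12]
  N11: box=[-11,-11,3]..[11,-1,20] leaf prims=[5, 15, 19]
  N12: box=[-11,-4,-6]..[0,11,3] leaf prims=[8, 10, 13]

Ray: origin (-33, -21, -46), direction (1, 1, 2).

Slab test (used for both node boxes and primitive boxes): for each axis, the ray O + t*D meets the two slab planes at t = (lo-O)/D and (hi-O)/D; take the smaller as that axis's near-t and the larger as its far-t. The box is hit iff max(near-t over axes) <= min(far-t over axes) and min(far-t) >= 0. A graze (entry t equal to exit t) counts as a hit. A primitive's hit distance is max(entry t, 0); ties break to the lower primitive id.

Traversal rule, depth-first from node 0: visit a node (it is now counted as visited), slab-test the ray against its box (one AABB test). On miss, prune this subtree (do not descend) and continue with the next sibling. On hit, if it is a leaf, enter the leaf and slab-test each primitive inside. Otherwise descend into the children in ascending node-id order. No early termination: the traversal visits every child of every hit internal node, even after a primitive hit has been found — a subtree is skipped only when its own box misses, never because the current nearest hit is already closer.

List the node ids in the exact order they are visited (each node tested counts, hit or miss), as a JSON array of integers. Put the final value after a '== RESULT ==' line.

Walk:
N0 x:[15,52] y:[3,41] z:[13,33] -> hit [15,33], descend [2, 5, 6, 7]
  N2 x:[33,52] y:[3,40] z:[13,45/2] -> miss, prune
  N5 x:[21,48] y:[23,41] z:[47/2,33] -> hit [47/2,33], descend [4, 10]
    N4 x:[38,48] y:[23,41] z:[47/2,59/2] -> miss, prune
    N10 x:[21,32] y:[28,36] z:[31,33] -> hit [31,32] leaf, test {P3(miss), P12@t=31}
  N6 x:[15,33] y:[17,32] z:[37/2,49/2] -> hit [37/2,49/2], descend [1, 12]
    N1 x:[15,22] y:[18,31] z:[37/2,21] -> hit [37/2,21] leaf, test {P6@t=19, P11(miss)}
    N12 x:[22,33] y:[17,32] z:[20,49/2] -> hit [22,49/2] leaf, test {P8(miss), P10(miss), P13(miss)}
  N7 x:[16,44] y:[6,20] z:[49/2,33] -> miss, prune

Summary -> nodes [0, 2, 5, 4, 10, 6, 1, 12, 7]; box-tests=9; leaf-entries=3; first=P6

== RESULT ==
[0, 2, 5, 4, 10, 6, 1, 12, 7]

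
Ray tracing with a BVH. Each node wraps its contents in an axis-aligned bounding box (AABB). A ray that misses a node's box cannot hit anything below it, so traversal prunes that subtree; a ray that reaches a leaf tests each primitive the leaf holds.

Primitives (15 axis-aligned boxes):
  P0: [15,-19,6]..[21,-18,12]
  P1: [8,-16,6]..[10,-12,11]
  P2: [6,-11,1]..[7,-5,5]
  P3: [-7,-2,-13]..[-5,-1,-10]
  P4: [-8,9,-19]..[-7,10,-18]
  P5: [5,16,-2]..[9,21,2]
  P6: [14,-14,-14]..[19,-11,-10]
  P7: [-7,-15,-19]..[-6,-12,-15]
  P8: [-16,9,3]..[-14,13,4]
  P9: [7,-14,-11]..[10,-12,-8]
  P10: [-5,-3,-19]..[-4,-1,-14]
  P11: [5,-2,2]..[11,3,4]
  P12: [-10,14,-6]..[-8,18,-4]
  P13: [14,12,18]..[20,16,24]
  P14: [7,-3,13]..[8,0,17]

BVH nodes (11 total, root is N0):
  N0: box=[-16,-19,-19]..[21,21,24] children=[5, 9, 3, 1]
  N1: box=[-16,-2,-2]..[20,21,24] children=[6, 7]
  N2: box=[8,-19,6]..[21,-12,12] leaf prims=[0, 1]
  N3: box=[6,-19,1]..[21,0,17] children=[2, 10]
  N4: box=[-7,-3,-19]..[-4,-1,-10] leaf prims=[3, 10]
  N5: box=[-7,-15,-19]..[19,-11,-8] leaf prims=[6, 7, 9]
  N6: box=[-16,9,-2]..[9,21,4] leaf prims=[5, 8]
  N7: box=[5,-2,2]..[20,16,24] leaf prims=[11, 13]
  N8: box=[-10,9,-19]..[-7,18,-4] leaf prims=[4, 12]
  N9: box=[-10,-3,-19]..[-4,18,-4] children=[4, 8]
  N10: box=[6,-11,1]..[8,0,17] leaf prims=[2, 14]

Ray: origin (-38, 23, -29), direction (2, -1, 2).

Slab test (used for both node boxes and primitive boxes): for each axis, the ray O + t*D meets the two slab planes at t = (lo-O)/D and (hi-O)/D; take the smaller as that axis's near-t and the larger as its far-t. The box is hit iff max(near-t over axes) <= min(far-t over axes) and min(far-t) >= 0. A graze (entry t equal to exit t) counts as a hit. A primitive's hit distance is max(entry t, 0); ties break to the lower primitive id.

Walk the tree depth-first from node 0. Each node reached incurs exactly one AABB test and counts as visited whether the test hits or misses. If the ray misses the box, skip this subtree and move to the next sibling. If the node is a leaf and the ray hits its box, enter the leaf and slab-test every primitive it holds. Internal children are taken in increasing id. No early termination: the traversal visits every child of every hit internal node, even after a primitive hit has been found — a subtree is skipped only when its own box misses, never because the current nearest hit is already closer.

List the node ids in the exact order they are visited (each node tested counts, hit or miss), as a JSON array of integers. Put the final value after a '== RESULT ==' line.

Walk:
N0 x:[11,59/2] y:[2,42] z:[5,53/2] -> hit [11,53/2], descend [1, 3, 5, 9]
  N1 x:[11,29] y:[2,25] z:[27/2,53/2] -> hit [27/2,25], descend [6, 7]
    N6 x:[11,47/2] y:[2,14] z:[27/2,33/2] -> hit [27/2,14] leaf, test {P5(miss), P8(miss)}
    N7 x:[43/2,29] y:[7,25] z:[31/2,53/2] -> hit [43/2,25] leaf, test {P11(miss), P13(miss)}
  N3 x:[22,59/2] y:[23,42] z:[15,23] -> hit [23,23], descend [2, 10]
    N2 x:[23,59/2] y:[35,42] z:[35/2,41/2] -> miss, prune
    N10 x:[22,23] y:[23,34] z:[15,23] -> hit [23,23] leaf, test {P2(miss), P14@t=23}
  N5 x:[31/2,57/2] y:[34,38] z:[5,21/2] -> miss, prune
  N9 x:[14,17] y:[5,26] z:[5,25/2] -> miss, prune

order=[0, 1, 6, 7, 3, 2, 10, 5, 9]  |boxes|=9  |leaves|=3  hit=P14

== RESULT ==
[0, 1, 6, 7, 3, 2, 10, 5, 9]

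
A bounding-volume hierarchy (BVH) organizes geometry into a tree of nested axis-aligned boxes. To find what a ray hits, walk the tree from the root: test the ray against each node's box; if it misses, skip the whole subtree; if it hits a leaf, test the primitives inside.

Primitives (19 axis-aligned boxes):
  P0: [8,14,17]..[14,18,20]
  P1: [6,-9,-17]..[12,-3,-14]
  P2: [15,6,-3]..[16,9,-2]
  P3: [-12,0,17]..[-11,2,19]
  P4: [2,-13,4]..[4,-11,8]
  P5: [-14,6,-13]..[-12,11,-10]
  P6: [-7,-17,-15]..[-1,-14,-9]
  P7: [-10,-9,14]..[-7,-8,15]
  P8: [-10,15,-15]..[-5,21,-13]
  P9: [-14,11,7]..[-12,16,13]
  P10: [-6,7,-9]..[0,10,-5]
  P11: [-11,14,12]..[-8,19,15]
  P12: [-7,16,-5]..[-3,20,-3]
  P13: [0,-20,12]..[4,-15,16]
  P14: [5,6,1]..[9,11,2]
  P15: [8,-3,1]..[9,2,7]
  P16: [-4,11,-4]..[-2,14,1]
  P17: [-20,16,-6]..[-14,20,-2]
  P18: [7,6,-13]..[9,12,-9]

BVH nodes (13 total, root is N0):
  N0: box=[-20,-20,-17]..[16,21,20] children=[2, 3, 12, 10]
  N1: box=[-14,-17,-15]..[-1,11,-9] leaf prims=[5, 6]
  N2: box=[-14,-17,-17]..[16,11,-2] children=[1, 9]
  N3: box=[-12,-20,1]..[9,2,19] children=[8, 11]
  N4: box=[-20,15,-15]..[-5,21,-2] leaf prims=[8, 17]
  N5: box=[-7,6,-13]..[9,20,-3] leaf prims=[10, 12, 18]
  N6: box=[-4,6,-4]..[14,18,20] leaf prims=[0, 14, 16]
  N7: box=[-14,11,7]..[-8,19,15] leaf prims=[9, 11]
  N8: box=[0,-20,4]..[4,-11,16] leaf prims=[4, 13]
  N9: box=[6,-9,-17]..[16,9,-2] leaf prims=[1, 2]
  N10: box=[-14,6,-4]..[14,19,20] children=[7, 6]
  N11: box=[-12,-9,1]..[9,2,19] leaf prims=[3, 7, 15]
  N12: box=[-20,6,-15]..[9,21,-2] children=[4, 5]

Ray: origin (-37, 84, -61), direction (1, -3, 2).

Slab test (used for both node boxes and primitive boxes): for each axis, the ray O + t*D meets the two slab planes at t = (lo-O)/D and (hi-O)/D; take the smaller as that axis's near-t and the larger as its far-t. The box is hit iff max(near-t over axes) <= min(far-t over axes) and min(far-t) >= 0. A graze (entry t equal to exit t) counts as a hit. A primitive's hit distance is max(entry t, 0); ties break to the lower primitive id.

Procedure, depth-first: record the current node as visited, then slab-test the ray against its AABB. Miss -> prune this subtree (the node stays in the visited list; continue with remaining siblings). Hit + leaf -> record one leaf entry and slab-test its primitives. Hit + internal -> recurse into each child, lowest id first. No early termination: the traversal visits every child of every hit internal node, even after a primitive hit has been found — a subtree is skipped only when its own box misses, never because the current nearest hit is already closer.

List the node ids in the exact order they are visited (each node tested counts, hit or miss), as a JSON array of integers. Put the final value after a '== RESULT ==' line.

Walk:
N0 x:[17,53] y:[21,104/3] z:[22,81/2] -> hit [22,104/3], descend [2, 3, 10, 12]
  N2 x:[23,53] y:[73/3,101/3] z:[22,59/2] -> hit [73/3,59/2], descend [1, 9]
    N1 x:[23,36] y:[73/3,101/3] z:[23,26] -> hit [73/3,26] leaf, test {P5@t=73/3, P6(miss)}
    N9 x:[43,53] y:[25,31] z:[22,59/2] -> miss, prune
  N3 x:[25,46] y:[82/3,104/3] z:[31,40] -> hit [31,104/3], descend [8, 11]
    N8 x:[37,41] y:[95/3,104/3] z:[65/2,77/2] -> miss, prune
    N11 x:[25,46] y:[82/3,31] z:[31,40] -> hit [31,31] leaf, test {P3(miss), P7(miss), P15(miss)}
  N10 x:[23,51] y:[65/3,26] z:[57/2,81/2] -> miss, prune
  N12 x:[17,46] y:[21,26] z:[23,59/2] -> hit [23,26], descend [4, 5]
    N4 x:[17,32] y:[21,23] z:[23,59/2] -> hit [23,23] leaf, test {P8(miss), P17(miss)}
    N5 x:[30,46] y:[64/3,26] z:[24,29] -> miss, prune

order=[0, 2, 1, 9, 3, 8, 11, 10, 12, 4, 5]  |boxes|=11  |leaves|=3  hit=P5

== RESULT ==
[0, 2, 1, 9, 3, 8, 11, 10, 12, 4, 5]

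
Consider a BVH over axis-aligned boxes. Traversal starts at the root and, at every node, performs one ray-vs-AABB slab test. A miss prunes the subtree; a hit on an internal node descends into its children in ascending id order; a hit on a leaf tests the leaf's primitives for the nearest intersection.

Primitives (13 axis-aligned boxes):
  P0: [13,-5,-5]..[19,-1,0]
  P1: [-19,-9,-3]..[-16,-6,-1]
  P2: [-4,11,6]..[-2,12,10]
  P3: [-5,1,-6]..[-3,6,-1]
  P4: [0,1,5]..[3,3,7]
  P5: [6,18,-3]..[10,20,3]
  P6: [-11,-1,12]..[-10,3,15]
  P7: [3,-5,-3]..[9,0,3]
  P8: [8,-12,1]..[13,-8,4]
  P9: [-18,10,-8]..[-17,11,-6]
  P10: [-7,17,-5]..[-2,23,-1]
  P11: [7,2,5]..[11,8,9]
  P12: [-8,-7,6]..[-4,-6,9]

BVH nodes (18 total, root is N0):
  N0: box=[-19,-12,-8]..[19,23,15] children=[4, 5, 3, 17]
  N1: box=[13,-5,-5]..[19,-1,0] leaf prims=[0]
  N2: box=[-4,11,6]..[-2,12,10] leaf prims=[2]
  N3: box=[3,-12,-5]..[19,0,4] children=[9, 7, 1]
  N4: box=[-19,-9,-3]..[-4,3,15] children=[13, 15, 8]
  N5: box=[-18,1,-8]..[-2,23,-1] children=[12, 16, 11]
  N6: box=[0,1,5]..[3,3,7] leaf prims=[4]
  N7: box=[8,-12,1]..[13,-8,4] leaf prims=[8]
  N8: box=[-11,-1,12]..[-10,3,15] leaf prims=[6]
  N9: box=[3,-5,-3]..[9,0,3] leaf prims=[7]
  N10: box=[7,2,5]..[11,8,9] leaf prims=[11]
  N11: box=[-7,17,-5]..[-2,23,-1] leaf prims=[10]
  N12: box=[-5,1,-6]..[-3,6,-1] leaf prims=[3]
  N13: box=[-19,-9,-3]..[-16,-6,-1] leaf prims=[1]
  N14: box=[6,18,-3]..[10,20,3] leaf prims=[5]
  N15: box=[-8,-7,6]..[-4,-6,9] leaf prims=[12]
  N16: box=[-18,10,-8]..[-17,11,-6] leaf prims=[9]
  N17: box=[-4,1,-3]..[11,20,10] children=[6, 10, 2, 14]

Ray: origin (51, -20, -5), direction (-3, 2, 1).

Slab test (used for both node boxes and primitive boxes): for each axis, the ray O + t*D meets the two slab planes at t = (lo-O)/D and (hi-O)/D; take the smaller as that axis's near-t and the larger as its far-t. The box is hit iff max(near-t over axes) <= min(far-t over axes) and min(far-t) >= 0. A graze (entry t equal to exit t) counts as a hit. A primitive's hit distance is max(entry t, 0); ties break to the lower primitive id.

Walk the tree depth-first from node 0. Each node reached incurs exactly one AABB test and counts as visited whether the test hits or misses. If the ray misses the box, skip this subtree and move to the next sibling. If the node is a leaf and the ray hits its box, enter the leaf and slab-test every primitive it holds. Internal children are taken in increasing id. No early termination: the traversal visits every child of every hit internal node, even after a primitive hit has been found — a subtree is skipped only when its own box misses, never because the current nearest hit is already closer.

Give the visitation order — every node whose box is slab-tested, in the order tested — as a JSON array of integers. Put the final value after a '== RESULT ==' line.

Traverse from the root:
N0 x:[32/3,70/3] y:[4,43/2] z:[-3,20] -> hit [32/3,20], descend [3, 4, 5, 17]
  N3 x:[32/3,16] y:[4,10] z:[0,9] -> miss, prune
  N4 x:[55/3,70/3] y:[11/2,23/2] z:[2,20] -> miss, prune
  N5 x:[53/3,23] y:[21/2,43/2] z:[-3,4] -> miss, prune
  N17 x:[40/3,55/3] y:[21/2,20] z:[2,15] -> hit [40/3,15], descend [2, 6, 10, 14]
    N2 x:[53/3,55/3] y:[31/2,16] z:[11,15] -> miss, prune
    N6 x:[16,17] y:[21/2,23/2] z:[10,12] -> miss, prune
    N10 x:[40/3,44/3] y:[11,14] z:[10,14] -> hit [40/3,14] leaf, test {P11@t=40/3}
    N14 x:[41/3,15] y:[19,20] z:[2,8] -> miss, prune

Summary -> nodes [0, 3, 4, 5, 17, 2, 6, 10, 14]; box-tests=9; leaf-entries=1; first=P11

== RESULT ==
[0, 3, 4, 5, 17, 2, 6, 10, 14]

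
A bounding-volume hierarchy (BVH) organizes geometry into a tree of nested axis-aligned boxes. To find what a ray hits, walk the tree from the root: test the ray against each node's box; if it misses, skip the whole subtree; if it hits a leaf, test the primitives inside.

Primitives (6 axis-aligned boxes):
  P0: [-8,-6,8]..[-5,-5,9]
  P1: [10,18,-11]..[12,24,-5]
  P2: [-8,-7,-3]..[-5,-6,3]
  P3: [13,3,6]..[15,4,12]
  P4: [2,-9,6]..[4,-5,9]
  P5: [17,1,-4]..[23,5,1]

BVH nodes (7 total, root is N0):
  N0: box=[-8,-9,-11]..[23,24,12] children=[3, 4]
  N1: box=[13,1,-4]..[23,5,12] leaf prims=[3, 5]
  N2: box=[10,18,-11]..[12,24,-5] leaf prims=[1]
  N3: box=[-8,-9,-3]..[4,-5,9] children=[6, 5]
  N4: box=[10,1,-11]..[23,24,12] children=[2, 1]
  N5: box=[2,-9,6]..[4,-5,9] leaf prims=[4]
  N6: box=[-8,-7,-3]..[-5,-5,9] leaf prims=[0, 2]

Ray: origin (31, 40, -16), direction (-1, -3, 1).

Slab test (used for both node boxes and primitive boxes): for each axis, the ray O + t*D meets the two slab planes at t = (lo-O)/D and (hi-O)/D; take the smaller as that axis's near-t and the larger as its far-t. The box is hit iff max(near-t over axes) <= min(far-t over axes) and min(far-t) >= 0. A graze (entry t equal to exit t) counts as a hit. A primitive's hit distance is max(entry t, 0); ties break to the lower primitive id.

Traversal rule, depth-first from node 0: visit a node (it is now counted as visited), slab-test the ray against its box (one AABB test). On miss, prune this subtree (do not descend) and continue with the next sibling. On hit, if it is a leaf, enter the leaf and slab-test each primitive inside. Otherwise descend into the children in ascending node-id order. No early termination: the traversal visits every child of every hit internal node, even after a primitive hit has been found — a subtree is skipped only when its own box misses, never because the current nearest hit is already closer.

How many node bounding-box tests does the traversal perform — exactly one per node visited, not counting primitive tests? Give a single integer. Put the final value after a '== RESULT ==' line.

Traverse from the root:
N0 x:[8,39] y:[16/3,49/3] z:[5,28] -> hit [8,49/3], descend [3, 4]
  N3 x:[27,39] y:[15,49/3] z:[13,25] -> miss, prune
  N4 x:[8,21] y:[16/3,13] z:[5,28] -> hit [8,13], descend [1, 2]
    N1 x:[8,18] y:[35/3,13] z:[12,28] -> hit [12,13] leaf, test {P3(miss), P5@t=12}
    N2 x:[19,21] y:[16/3,22/3] z:[5,11] -> miss, prune

Visited [0, 3, 4, 1, 2]. Tests: 5 box, 1 leaf. Nearest: P5.

== RESULT ==
5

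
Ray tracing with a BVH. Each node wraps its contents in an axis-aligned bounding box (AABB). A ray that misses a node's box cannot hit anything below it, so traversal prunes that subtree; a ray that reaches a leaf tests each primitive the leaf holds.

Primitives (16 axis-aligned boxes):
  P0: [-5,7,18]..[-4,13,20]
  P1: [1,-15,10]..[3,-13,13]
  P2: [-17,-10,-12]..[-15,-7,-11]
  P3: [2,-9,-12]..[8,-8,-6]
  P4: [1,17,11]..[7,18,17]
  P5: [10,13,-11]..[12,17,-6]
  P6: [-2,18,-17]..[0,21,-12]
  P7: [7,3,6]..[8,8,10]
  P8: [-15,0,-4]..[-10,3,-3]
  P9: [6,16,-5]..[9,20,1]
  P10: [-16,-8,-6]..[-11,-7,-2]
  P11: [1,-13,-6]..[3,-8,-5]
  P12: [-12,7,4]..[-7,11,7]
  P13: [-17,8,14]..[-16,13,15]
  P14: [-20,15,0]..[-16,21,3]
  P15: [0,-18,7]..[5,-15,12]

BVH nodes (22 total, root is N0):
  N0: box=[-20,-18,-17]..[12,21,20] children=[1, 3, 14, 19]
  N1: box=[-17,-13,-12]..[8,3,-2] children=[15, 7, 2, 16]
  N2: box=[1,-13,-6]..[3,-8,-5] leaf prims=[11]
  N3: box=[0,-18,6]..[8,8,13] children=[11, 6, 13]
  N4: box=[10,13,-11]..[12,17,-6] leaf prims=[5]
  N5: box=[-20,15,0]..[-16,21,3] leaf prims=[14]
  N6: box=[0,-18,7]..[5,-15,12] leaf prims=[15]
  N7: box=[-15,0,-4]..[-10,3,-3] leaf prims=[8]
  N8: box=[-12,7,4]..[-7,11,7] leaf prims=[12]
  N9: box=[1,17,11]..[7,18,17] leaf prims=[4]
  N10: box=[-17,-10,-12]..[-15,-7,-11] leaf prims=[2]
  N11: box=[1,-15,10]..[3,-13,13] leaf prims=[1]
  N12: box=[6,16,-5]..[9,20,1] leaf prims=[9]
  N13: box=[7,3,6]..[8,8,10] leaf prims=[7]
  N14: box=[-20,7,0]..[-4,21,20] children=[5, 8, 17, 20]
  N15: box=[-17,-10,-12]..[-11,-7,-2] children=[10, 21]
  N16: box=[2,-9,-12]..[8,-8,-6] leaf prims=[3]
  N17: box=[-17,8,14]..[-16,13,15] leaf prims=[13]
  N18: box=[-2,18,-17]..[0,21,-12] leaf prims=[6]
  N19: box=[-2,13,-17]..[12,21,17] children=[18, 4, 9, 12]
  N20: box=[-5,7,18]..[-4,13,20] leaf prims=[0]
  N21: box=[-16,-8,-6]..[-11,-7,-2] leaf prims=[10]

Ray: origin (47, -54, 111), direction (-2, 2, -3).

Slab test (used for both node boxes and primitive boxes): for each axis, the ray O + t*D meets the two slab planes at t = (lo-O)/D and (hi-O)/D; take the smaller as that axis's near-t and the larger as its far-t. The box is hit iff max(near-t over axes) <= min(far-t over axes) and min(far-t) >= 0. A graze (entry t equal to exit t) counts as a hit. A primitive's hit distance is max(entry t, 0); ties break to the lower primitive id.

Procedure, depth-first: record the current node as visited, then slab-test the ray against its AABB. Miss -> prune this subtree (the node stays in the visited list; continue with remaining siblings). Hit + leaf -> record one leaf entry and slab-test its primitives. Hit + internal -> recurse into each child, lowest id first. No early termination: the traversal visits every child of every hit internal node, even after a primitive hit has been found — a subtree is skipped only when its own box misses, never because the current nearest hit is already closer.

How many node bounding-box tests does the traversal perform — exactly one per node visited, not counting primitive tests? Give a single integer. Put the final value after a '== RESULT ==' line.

Traverse from the root:
N0 x:[35/2,67/2] y:[18,75/2] z:[91/3,128/3] -> hit [91/3,67/2], descend [1, 3, 14, 19]
  N1 x:[39/2,32] y:[41/2,57/2] z:[113/3,41] -> miss, prune
  N3 x:[39/2,47/2] y:[18,31] z:[98/3,35] -> miss, prune
  N14 x:[51/2,67/2] y:[61/2,75/2] z:[91/3,37] -> hit [61/2,67/2], descend [5, 8, 17, 20]
    N5 x:[63/2,67/2] y:[69/2,75/2] z:[36,37] -> miss, prune
    N8 x:[27,59/2] y:[61/2,65/2] z:[104/3,107/3] -> miss, prune
    N17 x:[63/2,32] y:[31,67/2] z:[32,97/3] -> hit [32,32] leaf, test {P13@t=32}
    N20 x:[51/2,26] y:[61/2,67/2] z:[91/3,31] -> miss, prune
  N19 x:[35/2,49/2] y:[67/2,75/2] z:[94/3,128/3] -> miss, prune

Visited [0, 1, 3, 14, 5, 8, 17, 20, 19]. Tests: 9 box, 1 leaf. Nearest: P13.

== RESULT ==
9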